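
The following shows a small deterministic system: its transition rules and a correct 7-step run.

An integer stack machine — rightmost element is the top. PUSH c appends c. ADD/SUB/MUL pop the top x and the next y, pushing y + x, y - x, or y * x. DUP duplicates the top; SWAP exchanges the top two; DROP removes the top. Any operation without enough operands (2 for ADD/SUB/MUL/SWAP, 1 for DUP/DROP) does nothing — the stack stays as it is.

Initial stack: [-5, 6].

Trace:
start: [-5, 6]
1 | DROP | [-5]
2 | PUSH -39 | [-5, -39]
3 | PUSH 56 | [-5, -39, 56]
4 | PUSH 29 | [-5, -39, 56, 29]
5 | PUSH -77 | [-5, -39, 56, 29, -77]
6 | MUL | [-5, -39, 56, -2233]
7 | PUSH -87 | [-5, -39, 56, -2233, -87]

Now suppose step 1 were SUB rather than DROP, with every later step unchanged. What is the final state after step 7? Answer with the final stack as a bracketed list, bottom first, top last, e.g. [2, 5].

(re-executing from step 1 with the substitution; state before step 1: [-5, 6])
1 | SUB | [-11]
2 | PUSH -39 | [-11, -39]
3 | PUSH 56 | [-11, -39, 56]
4 | PUSH 29 | [-11, -39, 56, 29]
5 | PUSH -77 | [-11, -39, 56, 29, -77]
6 | MUL | [-11, -39, 56, -2233]
7 | PUSH -87 | [-11, -39, 56, -2233, -87]

[-11, -39, 56, -2233, -87]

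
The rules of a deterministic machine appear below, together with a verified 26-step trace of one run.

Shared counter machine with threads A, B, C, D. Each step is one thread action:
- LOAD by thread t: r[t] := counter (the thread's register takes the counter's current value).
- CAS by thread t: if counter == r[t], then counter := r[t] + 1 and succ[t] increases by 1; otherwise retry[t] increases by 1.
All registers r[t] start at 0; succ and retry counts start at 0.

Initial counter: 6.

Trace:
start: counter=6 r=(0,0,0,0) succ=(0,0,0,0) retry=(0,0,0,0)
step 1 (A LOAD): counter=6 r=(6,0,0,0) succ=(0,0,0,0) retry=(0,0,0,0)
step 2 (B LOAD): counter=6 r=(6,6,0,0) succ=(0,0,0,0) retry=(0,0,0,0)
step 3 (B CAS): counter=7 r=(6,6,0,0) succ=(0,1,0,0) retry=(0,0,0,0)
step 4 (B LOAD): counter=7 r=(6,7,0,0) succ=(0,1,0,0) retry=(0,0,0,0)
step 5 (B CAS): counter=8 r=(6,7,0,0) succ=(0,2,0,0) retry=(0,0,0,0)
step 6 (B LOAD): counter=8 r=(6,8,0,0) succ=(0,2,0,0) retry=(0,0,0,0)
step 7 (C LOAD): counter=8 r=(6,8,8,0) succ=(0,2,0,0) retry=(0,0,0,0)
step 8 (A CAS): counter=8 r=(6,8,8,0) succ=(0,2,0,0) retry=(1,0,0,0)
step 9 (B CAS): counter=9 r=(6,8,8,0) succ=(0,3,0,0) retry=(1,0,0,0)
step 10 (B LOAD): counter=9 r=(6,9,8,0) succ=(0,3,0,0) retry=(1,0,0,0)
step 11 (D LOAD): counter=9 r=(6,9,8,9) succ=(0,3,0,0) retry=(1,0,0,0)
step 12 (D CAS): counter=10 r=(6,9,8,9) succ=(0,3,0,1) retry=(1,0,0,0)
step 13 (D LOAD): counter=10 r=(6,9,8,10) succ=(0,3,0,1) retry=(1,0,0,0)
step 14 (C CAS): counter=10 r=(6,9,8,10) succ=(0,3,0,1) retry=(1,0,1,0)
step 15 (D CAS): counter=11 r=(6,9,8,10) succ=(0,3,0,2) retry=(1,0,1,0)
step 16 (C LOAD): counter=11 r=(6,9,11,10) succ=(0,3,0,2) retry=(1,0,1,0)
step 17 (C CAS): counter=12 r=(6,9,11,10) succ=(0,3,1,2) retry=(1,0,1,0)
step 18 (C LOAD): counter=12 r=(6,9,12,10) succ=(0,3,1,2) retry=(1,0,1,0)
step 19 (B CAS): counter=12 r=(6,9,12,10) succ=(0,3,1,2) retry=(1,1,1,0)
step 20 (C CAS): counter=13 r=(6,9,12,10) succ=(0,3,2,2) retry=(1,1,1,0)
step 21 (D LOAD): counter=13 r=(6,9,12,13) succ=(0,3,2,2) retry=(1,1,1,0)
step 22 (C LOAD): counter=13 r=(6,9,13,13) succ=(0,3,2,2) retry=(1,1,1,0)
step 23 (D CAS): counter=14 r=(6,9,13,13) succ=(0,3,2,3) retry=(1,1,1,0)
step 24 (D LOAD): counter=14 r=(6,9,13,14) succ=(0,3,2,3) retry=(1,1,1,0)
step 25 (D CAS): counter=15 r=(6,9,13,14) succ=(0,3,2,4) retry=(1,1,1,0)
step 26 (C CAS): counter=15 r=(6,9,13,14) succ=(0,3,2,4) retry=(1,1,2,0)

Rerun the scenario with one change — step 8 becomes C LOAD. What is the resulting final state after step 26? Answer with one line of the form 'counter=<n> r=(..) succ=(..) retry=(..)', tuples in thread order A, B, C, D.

counter=15 r=(6,9,13,14) succ=(0,3,2,4) retry=(0,1,2,0)

(re-executing from step 8 with the substitution; state before step 8: counter=8 r=(6,8,8,0) succ=(0,2,0,0) retry=(0,0,0,0))
step 8 (C LOAD): counter=8 r=(6,8,8,0) succ=(0,2,0,0) retry=(0,0,0,0)
step 9 (B CAS): counter=9 r=(6,8,8,0) succ=(0,3,0,0) retry=(0,0,0,0)
step 10 (B LOAD): counter=9 r=(6,9,8,0) succ=(0,3,0,0) retry=(0,0,0,0)
step 11 (D LOAD): counter=9 r=(6,9,8,9) succ=(0,3,0,0) retry=(0,0,0,0)
step 12 (D CAS): counter=10 r=(6,9,8,9) succ=(0,3,0,1) retry=(0,0,0,0)
step 13 (D LOAD): counter=10 r=(6,9,8,10) succ=(0,3,0,1) retry=(0,0,0,0)
step 14 (C CAS): counter=10 r=(6,9,8,10) succ=(0,3,0,1) retry=(0,0,1,0)
step 15 (D CAS): counter=11 r=(6,9,8,10) succ=(0,3,0,2) retry=(0,0,1,0)
step 16 (C LOAD): counter=11 r=(6,9,11,10) succ=(0,3,0,2) retry=(0,0,1,0)
step 17 (C CAS): counter=12 r=(6,9,11,10) succ=(0,3,1,2) retry=(0,0,1,0)
step 18 (C LOAD): counter=12 r=(6,9,12,10) succ=(0,3,1,2) retry=(0,0,1,0)
step 19 (B CAS): counter=12 r=(6,9,12,10) succ=(0,3,1,2) retry=(0,1,1,0)
step 20 (C CAS): counter=13 r=(6,9,12,10) succ=(0,3,2,2) retry=(0,1,1,0)
step 21 (D LOAD): counter=13 r=(6,9,12,13) succ=(0,3,2,2) retry=(0,1,1,0)
step 22 (C LOAD): counter=13 r=(6,9,13,13) succ=(0,3,2,2) retry=(0,1,1,0)
step 23 (D CAS): counter=14 r=(6,9,13,13) succ=(0,3,2,3) retry=(0,1,1,0)
step 24 (D LOAD): counter=14 r=(6,9,13,14) succ=(0,3,2,3) retry=(0,1,1,0)
step 25 (D CAS): counter=15 r=(6,9,13,14) succ=(0,3,2,4) retry=(0,1,1,0)
step 26 (C CAS): counter=15 r=(6,9,13,14) succ=(0,3,2,4) retry=(0,1,2,0)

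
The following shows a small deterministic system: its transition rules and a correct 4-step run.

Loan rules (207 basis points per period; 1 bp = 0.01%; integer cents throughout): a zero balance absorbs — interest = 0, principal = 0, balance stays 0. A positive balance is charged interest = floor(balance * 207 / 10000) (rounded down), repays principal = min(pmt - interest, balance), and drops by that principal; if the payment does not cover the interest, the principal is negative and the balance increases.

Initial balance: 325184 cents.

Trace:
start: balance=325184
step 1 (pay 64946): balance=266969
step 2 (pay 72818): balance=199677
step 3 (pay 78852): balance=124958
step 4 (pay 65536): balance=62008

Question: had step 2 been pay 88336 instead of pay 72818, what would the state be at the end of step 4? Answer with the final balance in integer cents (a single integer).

45841

(re-executing from step 2 with the substitution; state before step 2: balance=266969)
step 2 (pay 88336): balance=184159
step 3 (pay 78852): balance=109119
step 4 (pay 65536): balance=45841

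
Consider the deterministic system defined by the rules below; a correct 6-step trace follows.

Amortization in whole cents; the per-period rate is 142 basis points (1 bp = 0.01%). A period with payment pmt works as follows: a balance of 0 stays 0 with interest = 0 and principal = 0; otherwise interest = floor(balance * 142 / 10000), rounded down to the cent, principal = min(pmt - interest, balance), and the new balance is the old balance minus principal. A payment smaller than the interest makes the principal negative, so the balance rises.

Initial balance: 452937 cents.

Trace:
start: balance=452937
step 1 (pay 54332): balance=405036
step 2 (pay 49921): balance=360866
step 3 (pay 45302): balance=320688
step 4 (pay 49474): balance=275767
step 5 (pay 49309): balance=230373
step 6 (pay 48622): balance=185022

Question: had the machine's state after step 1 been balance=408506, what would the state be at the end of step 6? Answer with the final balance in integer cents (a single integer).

188746

state after step 1 := balance=408506
step 2 (pay 49921): balance=364385
step 3 (pay 45302): balance=324257
step 4 (pay 49474): balance=279387
step 5 (pay 49309): balance=234045
step 6 (pay 48622): balance=188746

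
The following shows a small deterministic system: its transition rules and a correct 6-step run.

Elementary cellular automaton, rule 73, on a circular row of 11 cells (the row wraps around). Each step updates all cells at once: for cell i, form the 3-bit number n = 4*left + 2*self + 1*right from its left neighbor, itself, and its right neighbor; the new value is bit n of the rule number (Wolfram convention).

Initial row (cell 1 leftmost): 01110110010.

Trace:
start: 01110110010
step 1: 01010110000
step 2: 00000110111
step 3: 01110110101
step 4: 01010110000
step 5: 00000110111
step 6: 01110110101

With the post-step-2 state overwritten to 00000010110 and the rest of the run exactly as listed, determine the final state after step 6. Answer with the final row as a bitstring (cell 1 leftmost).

10001110110

state after step 2 := 00000010110
step 3: 11111000110
step 4: 10001010110
step 5: 00100000110
step 6: 10001110110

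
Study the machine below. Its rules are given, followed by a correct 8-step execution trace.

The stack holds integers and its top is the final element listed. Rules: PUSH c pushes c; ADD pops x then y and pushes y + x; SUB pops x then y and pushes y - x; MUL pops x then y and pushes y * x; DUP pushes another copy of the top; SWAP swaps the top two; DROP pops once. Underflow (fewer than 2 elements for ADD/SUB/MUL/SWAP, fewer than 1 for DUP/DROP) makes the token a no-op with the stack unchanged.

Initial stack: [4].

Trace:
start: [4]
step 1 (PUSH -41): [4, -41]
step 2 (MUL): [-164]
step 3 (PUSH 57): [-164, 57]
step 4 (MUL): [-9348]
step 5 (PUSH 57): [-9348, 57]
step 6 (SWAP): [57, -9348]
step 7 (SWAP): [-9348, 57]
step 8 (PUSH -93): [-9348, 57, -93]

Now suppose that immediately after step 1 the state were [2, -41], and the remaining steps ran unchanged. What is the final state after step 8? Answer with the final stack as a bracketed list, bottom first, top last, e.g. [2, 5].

[-4674, 57, -93]

state after step 1 := [2, -41]
step 2 (MUL): [-82]
step 3 (PUSH 57): [-82, 57]
step 4 (MUL): [-4674]
step 5 (PUSH 57): [-4674, 57]
step 6 (SWAP): [57, -4674]
step 7 (SWAP): [-4674, 57]
step 8 (PUSH -93): [-4674, 57, -93]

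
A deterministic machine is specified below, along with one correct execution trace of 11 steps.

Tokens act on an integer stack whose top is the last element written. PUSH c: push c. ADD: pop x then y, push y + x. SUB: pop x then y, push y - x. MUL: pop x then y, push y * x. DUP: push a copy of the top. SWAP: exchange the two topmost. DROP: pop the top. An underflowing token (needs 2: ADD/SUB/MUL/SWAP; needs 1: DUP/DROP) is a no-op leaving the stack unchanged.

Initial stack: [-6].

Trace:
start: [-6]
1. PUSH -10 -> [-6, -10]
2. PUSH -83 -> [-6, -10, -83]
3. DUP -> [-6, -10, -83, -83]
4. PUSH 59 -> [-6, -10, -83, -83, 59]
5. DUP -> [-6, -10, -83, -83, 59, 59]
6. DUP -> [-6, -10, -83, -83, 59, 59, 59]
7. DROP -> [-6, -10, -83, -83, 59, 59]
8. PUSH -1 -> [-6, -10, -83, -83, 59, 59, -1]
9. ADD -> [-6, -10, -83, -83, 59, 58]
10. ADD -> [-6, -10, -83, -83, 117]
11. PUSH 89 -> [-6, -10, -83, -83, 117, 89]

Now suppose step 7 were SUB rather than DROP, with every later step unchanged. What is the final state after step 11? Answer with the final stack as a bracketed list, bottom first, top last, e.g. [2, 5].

(re-executing from step 7 with the substitution; state before step 7: [-6, -10, -83, -83, 59, 59, 59])
7. SUB -> [-6, -10, -83, -83, 59, 0]
8. PUSH -1 -> [-6, -10, -83, -83, 59, 0, -1]
9. ADD -> [-6, -10, -83, -83, 59, -1]
10. ADD -> [-6, -10, -83, -83, 58]
11. PUSH 89 -> [-6, -10, -83, -83, 58, 89]

[-6, -10, -83, -83, 58, 89]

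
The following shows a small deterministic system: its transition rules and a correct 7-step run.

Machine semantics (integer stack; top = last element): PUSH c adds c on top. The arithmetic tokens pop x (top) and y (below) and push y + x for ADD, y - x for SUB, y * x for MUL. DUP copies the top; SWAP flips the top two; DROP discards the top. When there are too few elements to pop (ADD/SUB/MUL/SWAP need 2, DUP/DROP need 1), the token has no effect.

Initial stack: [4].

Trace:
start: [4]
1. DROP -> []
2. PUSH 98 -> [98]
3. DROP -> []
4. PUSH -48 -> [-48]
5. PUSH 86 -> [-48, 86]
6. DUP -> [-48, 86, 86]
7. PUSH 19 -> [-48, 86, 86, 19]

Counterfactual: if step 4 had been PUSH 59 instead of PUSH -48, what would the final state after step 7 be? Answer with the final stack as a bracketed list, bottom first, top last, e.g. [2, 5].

[59, 86, 86, 19]

(re-executing from step 4 with the substitution; state before step 4: [])
4. PUSH 59 -> [59]
5. PUSH 86 -> [59, 86]
6. DUP -> [59, 86, 86]
7. PUSH 19 -> [59, 86, 86, 19]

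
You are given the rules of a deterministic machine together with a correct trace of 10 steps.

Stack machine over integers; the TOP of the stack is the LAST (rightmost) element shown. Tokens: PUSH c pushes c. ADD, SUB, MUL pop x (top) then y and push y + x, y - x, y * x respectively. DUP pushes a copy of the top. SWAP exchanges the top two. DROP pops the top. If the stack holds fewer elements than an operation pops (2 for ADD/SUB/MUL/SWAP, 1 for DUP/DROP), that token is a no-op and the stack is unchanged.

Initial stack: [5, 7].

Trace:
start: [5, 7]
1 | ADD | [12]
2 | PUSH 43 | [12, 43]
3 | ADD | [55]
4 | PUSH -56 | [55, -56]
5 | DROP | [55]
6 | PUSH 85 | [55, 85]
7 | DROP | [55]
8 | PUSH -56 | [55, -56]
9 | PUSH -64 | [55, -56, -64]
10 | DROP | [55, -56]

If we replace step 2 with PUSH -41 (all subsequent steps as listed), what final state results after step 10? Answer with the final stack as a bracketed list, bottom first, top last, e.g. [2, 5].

(re-executing from step 2 with the substitution; state before step 2: [12])
2 | PUSH -41 | [12, -41]
3 | ADD | [-29]
4 | PUSH -56 | [-29, -56]
5 | DROP | [-29]
6 | PUSH 85 | [-29, 85]
7 | DROP | [-29]
8 | PUSH -56 | [-29, -56]
9 | PUSH -64 | [-29, -56, -64]
10 | DROP | [-29, -56]

[-29, -56]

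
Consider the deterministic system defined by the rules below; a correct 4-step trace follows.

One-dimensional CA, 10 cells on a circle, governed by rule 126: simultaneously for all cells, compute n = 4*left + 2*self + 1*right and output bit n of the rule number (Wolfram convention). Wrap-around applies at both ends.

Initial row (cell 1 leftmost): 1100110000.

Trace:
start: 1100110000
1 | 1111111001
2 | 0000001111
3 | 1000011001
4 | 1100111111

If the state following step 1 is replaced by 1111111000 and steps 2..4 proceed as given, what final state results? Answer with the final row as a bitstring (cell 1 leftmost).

state after step 1 := 1111111000
2 | 1000001101
3 | 1100011111
4 | 0110110000

0110110000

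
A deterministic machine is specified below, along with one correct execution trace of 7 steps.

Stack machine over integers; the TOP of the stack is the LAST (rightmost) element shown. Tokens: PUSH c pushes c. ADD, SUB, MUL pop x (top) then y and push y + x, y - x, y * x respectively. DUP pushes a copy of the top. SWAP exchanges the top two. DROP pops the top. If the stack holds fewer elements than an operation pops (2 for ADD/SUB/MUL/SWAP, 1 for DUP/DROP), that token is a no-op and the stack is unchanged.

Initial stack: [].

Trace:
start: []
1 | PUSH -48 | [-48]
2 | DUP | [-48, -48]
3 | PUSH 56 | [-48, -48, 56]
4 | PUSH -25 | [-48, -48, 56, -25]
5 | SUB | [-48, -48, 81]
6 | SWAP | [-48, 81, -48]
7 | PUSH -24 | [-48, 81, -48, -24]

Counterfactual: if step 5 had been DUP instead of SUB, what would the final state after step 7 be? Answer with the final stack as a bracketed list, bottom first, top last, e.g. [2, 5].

[-48, -48, 56, -25, -25, -24]

(re-executing from step 5 with the substitution; state before step 5: [-48, -48, 56, -25])
5 | DUP | [-48, -48, 56, -25, -25]
6 | SWAP | [-48, -48, 56, -25, -25]
7 | PUSH -24 | [-48, -48, 56, -25, -25, -24]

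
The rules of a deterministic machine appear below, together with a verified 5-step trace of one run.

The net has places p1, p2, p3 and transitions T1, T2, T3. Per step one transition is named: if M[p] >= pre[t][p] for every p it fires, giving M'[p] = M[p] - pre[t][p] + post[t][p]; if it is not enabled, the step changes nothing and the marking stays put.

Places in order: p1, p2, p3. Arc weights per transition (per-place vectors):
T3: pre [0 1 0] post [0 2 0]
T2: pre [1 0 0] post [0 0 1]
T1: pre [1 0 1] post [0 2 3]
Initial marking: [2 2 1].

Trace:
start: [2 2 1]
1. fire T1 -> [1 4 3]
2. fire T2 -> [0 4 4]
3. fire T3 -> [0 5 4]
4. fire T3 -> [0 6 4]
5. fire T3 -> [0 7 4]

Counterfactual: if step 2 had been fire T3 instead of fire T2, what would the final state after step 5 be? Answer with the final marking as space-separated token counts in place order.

(re-executing from step 2 with the substitution; state before step 2: [1 4 3])
2. fire T3 -> [1 5 3]
3. fire T3 -> [1 6 3]
4. fire T3 -> [1 7 3]
5. fire T3 -> [1 8 3]

1 8 3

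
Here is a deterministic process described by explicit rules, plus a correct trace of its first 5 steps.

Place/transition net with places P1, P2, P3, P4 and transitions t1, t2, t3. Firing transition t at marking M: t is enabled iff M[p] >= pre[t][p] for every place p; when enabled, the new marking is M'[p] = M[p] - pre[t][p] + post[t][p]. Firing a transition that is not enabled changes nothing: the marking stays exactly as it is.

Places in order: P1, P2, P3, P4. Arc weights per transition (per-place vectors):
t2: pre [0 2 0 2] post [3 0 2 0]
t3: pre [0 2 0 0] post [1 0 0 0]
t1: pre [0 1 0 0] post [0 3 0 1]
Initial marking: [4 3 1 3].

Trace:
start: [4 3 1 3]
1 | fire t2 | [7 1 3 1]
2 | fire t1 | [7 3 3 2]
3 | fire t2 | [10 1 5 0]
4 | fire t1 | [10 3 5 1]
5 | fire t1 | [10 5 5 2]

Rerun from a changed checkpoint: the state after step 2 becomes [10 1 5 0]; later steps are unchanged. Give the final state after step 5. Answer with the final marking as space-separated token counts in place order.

state after step 2 := [10 1 5 0]
3 | fire t2 | [10 1 5 0]
4 | fire t1 | [10 3 5 1]
5 | fire t1 | [10 5 5 2]

10 5 5 2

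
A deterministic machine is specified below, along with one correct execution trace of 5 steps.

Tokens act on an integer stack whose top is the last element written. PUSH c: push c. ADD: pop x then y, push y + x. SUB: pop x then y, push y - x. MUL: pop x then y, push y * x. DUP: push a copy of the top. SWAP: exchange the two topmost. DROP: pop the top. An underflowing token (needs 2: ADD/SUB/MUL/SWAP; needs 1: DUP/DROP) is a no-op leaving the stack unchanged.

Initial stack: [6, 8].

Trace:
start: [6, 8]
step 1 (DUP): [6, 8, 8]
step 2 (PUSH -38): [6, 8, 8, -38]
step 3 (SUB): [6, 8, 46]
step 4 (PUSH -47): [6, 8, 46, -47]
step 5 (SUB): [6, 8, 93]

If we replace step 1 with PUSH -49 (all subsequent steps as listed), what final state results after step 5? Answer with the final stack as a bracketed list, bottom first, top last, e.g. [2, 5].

[6, 8, 36]

(re-executing from step 1 with the substitution; state before step 1: [6, 8])
step 1 (PUSH -49): [6, 8, -49]
step 2 (PUSH -38): [6, 8, -49, -38]
step 3 (SUB): [6, 8, -11]
step 4 (PUSH -47): [6, 8, -11, -47]
step 5 (SUB): [6, 8, 36]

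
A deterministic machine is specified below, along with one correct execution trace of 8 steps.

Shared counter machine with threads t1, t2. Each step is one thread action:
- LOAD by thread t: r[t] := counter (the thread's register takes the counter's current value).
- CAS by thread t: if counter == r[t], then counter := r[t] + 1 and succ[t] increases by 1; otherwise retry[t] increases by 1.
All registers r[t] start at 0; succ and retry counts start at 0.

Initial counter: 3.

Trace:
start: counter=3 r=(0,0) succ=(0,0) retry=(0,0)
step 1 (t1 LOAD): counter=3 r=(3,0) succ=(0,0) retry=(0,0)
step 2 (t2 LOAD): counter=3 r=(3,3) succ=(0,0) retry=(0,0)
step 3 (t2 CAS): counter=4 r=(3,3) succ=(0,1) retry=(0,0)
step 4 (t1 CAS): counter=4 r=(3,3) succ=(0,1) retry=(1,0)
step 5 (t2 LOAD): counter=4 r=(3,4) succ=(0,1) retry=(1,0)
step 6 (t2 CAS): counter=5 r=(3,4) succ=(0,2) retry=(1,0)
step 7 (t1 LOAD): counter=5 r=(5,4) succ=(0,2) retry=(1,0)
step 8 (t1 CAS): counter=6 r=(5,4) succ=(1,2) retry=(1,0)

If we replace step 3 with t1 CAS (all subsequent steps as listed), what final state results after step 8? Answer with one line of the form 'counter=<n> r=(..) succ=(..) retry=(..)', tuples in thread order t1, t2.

counter=6 r=(5,4) succ=(2,1) retry=(1,0)

(re-executing from step 3 with the substitution; state before step 3: counter=3 r=(3,3) succ=(0,0) retry=(0,0))
step 3 (t1 CAS): counter=4 r=(3,3) succ=(1,0) retry=(0,0)
step 4 (t1 CAS): counter=4 r=(3,3) succ=(1,0) retry=(1,0)
step 5 (t2 LOAD): counter=4 r=(3,4) succ=(1,0) retry=(1,0)
step 6 (t2 CAS): counter=5 r=(3,4) succ=(1,1) retry=(1,0)
step 7 (t1 LOAD): counter=5 r=(5,4) succ=(1,1) retry=(1,0)
step 8 (t1 CAS): counter=6 r=(5,4) succ=(2,1) retry=(1,0)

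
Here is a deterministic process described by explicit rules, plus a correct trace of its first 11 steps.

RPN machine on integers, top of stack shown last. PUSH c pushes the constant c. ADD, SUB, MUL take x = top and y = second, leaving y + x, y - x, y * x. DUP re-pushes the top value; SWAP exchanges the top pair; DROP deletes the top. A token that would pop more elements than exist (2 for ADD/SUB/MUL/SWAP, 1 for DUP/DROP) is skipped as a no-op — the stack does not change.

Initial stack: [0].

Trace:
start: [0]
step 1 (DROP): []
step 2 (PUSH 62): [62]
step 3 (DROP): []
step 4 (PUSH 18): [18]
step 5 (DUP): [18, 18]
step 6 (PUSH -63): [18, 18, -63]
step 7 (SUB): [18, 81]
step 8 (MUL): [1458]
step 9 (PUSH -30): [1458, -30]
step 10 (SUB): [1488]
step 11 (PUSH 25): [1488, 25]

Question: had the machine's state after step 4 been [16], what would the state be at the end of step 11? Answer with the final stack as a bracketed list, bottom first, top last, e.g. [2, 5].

[1294, 25]

state after step 4 := [16]
step 5 (DUP): [16, 16]
step 6 (PUSH -63): [16, 16, -63]
step 7 (SUB): [16, 79]
step 8 (MUL): [1264]
step 9 (PUSH -30): [1264, -30]
step 10 (SUB): [1294]
step 11 (PUSH 25): [1294, 25]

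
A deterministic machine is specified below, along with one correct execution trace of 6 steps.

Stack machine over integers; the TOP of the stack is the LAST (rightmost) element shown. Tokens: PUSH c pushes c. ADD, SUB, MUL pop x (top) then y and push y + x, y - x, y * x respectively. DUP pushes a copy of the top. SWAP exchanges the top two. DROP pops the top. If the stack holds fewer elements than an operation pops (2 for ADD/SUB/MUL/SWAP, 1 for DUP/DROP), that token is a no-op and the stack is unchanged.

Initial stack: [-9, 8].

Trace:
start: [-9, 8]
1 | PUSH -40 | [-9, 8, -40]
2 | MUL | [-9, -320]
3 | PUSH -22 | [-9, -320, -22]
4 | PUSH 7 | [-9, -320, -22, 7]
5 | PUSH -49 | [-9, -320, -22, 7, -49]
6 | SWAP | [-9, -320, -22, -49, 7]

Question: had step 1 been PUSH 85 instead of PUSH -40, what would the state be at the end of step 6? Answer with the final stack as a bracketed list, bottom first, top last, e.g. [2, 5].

[-9, 680, -22, -49, 7]

(re-executing from step 1 with the substitution; state before step 1: [-9, 8])
1 | PUSH 85 | [-9, 8, 85]
2 | MUL | [-9, 680]
3 | PUSH -22 | [-9, 680, -22]
4 | PUSH 7 | [-9, 680, -22, 7]
5 | PUSH -49 | [-9, 680, -22, 7, -49]
6 | SWAP | [-9, 680, -22, -49, 7]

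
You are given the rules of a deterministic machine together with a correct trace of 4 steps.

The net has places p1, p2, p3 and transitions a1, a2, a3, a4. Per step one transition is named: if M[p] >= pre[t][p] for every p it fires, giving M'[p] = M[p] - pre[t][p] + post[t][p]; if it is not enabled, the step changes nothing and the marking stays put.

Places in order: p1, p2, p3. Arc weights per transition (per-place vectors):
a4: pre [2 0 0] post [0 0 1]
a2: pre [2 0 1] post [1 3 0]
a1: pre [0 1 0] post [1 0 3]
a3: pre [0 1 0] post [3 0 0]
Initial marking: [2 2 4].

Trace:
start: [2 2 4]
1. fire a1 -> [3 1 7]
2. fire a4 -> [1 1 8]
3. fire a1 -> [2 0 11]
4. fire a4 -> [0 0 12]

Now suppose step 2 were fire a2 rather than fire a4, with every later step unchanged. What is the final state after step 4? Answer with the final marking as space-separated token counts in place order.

1 3 10

(re-executing from step 2 with the substitution; state before step 2: [3 1 7])
2. fire a2 -> [2 4 6]
3. fire a1 -> [3 3 9]
4. fire a4 -> [1 3 10]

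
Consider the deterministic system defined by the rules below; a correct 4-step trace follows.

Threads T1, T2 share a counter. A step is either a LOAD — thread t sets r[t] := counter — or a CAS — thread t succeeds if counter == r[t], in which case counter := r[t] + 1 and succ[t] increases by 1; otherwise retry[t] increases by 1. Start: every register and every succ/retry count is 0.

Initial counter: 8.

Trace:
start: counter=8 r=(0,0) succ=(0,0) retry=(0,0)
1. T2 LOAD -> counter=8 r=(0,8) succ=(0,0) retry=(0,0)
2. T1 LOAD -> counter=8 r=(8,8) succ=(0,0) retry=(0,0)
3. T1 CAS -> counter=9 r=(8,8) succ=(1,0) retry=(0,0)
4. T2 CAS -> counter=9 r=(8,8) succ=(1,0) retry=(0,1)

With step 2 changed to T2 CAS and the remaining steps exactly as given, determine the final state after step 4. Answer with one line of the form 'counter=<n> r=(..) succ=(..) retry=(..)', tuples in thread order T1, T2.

counter=9 r=(0,8) succ=(0,1) retry=(1,1)

(re-executing from step 2 with the substitution; state before step 2: counter=8 r=(0,8) succ=(0,0) retry=(0,0))
2. T2 CAS -> counter=9 r=(0,8) succ=(0,1) retry=(0,0)
3. T1 CAS -> counter=9 r=(0,8) succ=(0,1) retry=(1,0)
4. T2 CAS -> counter=9 r=(0,8) succ=(0,1) retry=(1,1)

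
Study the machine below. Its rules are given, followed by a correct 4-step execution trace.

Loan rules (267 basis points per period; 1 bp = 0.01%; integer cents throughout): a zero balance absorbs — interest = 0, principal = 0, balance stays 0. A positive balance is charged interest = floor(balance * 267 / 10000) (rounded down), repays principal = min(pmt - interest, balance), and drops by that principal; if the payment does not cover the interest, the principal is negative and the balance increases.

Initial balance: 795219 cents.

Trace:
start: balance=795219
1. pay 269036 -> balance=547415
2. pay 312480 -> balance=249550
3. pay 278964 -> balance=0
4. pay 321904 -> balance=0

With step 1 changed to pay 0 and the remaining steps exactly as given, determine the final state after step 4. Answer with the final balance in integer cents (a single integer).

(re-executing from step 1 with the substitution; state before step 1: balance=795219)
1. pay 0 -> balance=816451
2. pay 312480 -> balance=525770
3. pay 278964 -> balance=260844
4. pay 321904 -> balance=0

0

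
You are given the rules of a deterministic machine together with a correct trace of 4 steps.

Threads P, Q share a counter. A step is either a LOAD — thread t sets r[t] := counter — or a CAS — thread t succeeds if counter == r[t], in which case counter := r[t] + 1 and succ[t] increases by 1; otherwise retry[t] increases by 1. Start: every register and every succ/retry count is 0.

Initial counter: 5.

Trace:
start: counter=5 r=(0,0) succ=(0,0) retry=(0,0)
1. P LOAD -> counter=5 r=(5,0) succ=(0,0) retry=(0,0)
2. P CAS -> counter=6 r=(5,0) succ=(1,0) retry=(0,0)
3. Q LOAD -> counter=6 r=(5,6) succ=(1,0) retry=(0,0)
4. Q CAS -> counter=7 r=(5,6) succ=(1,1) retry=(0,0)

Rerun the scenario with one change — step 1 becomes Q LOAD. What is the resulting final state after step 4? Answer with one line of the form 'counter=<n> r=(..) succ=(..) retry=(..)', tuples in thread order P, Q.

(re-executing from step 1 with the substitution; state before step 1: counter=5 r=(0,0) succ=(0,0) retry=(0,0))
1. Q LOAD -> counter=5 r=(0,5) succ=(0,0) retry=(0,0)
2. P CAS -> counter=5 r=(0,5) succ=(0,0) retry=(1,0)
3. Q LOAD -> counter=5 r=(0,5) succ=(0,0) retry=(1,0)
4. Q CAS -> counter=6 r=(0,5) succ=(0,1) retry=(1,0)

counter=6 r=(0,5) succ=(0,1) retry=(1,0)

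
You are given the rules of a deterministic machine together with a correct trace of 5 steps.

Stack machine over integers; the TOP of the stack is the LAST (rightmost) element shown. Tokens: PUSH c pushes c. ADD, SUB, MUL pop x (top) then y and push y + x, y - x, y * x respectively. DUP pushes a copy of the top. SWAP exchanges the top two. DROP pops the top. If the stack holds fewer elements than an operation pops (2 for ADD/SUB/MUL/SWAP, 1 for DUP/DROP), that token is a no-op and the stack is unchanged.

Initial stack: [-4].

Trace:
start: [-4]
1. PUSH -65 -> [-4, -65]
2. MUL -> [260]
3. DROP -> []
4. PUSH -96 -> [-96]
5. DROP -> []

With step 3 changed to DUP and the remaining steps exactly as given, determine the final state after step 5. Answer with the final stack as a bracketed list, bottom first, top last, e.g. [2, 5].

(re-executing from step 3 with the substitution; state before step 3: [260])
3. DUP -> [260, 260]
4. PUSH -96 -> [260, 260, -96]
5. DROP -> [260, 260]

[260, 260]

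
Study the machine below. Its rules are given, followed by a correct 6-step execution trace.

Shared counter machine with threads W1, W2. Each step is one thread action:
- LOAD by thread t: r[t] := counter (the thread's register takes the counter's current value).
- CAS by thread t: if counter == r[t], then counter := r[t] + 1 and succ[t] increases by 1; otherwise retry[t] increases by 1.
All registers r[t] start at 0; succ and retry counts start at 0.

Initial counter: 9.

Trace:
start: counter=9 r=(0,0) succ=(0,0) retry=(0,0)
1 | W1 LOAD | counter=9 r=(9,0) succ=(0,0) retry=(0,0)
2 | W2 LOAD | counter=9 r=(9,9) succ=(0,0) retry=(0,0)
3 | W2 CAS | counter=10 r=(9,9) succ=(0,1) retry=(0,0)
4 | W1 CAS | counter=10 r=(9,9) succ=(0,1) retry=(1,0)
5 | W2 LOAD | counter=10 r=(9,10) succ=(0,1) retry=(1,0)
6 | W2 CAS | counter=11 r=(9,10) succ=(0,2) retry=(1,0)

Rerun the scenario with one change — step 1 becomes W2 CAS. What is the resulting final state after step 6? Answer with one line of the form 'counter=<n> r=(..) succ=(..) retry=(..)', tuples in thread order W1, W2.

counter=11 r=(0,10) succ=(0,2) retry=(1,1)

(re-executing from step 1 with the substitution; state before step 1: counter=9 r=(0,0) succ=(0,0) retry=(0,0))
1 | W2 CAS | counter=9 r=(0,0) succ=(0,0) retry=(0,1)
2 | W2 LOAD | counter=9 r=(0,9) succ=(0,0) retry=(0,1)
3 | W2 CAS | counter=10 r=(0,9) succ=(0,1) retry=(0,1)
4 | W1 CAS | counter=10 r=(0,9) succ=(0,1) retry=(1,1)
5 | W2 LOAD | counter=10 r=(0,10) succ=(0,1) retry=(1,1)
6 | W2 CAS | counter=11 r=(0,10) succ=(0,2) retry=(1,1)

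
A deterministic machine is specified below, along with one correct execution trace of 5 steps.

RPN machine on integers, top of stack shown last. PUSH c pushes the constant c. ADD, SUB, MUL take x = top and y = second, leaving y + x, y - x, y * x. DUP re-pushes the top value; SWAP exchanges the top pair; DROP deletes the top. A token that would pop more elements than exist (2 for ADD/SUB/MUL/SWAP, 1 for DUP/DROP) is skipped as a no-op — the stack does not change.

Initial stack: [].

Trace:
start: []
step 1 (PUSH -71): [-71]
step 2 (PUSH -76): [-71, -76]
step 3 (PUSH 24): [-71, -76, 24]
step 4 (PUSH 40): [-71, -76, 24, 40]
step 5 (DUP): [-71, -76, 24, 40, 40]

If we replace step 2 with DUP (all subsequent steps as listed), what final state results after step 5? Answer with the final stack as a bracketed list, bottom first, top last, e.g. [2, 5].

(re-executing from step 2 with the substitution; state before step 2: [-71])
step 2 (DUP): [-71, -71]
step 3 (PUSH 24): [-71, -71, 24]
step 4 (PUSH 40): [-71, -71, 24, 40]
step 5 (DUP): [-71, -71, 24, 40, 40]

[-71, -71, 24, 40, 40]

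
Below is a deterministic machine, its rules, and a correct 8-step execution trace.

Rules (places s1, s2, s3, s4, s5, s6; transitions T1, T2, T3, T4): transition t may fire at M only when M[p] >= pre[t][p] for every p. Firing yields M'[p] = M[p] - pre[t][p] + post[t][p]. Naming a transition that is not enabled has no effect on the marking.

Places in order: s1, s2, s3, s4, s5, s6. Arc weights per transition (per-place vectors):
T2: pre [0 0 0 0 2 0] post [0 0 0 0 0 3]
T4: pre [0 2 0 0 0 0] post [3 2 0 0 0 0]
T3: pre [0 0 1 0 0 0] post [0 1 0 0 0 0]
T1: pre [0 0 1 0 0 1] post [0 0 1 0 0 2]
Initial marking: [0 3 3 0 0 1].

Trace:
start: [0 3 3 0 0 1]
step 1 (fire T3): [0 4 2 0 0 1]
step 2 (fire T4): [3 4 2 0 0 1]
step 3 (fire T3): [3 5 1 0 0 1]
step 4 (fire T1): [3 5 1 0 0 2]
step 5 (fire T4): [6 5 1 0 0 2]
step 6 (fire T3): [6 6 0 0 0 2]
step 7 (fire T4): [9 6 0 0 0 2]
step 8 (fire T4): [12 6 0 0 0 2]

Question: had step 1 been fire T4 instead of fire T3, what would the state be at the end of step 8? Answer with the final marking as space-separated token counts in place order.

(re-executing from step 1 with the substitution; state before step 1: [0 3 3 0 0 1])
step 1 (fire T4): [3 3 3 0 0 1]
step 2 (fire T4): [6 3 3 0 0 1]
step 3 (fire T3): [6 4 2 0 0 1]
step 4 (fire T1): [6 4 2 0 0 2]
step 5 (fire T4): [9 4 2 0 0 2]
step 6 (fire T3): [9 5 1 0 0 2]
step 7 (fire T4): [12 5 1 0 0 2]
step 8 (fire T4): [15 5 1 0 0 2]

15 5 1 0 0 2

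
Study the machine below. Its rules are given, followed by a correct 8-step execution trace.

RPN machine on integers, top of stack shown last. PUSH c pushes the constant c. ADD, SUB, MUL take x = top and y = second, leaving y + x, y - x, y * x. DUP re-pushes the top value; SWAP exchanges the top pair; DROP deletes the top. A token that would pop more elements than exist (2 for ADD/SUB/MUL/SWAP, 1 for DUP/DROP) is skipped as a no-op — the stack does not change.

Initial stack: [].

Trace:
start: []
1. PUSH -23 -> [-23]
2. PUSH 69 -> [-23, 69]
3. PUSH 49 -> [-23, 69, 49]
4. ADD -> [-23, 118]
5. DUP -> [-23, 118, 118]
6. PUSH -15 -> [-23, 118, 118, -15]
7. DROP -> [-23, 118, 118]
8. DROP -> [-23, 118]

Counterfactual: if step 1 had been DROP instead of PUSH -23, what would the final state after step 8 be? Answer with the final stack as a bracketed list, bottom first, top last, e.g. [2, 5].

(re-executing from step 1 with the substitution; state before step 1: [])
1. DROP -> []
2. PUSH 69 -> [69]
3. PUSH 49 -> [69, 49]
4. ADD -> [118]
5. DUP -> [118, 118]
6. PUSH -15 -> [118, 118, -15]
7. DROP -> [118, 118]
8. DROP -> [118]

[118]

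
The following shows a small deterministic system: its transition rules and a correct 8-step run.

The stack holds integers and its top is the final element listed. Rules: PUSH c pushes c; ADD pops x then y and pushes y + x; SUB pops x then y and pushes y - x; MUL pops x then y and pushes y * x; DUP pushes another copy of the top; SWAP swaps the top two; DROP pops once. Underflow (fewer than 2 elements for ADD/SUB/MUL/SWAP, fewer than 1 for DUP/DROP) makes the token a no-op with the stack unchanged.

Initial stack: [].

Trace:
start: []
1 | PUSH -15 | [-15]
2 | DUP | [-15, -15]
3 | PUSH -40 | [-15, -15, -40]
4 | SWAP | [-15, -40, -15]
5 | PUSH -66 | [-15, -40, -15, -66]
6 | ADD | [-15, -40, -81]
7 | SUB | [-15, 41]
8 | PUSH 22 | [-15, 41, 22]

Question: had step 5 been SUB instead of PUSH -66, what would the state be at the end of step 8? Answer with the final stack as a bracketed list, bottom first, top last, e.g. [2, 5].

(re-executing from step 5 with the substitution; state before step 5: [-15, -40, -15])
5 | SUB | [-15, -25]
6 | ADD | [-40]
7 | SUB | [-40]
8 | PUSH 22 | [-40, 22]

[-40, 22]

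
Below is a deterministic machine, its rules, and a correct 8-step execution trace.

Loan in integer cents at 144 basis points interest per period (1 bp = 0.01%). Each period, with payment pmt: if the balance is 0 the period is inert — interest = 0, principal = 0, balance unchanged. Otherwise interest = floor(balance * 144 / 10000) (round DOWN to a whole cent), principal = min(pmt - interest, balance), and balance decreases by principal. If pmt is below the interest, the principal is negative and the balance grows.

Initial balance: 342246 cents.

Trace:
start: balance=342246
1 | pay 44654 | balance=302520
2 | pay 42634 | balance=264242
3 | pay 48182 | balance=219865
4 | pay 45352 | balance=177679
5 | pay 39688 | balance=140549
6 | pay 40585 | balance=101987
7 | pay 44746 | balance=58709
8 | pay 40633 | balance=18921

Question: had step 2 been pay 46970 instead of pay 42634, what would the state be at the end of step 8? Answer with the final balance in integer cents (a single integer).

(re-executing from step 2 with the substitution; state before step 2: balance=302520)
2 | pay 46970 | balance=259906
3 | pay 48182 | balance=215466
4 | pay 45352 | balance=173216
5 | pay 39688 | balance=136022
6 | pay 40585 | balance=97395
7 | pay 44746 | balance=54051
8 | pay 40633 | balance=14196

14196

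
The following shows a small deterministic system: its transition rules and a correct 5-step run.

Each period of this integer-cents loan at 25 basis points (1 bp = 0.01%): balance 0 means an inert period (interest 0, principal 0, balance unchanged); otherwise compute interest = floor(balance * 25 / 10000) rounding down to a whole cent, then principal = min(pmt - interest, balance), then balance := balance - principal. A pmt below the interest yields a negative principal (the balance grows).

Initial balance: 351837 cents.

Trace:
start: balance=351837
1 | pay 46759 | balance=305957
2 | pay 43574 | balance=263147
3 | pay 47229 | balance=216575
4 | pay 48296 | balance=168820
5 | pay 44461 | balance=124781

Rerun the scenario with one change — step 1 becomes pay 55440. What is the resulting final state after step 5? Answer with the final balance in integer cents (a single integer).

116014

(re-executing from step 1 with the substitution; state before step 1: balance=351837)
1 | pay 55440 | balance=297276
2 | pay 43574 | balance=254445
3 | pay 47229 | balance=207852
4 | pay 48296 | balance=160075
5 | pay 44461 | balance=116014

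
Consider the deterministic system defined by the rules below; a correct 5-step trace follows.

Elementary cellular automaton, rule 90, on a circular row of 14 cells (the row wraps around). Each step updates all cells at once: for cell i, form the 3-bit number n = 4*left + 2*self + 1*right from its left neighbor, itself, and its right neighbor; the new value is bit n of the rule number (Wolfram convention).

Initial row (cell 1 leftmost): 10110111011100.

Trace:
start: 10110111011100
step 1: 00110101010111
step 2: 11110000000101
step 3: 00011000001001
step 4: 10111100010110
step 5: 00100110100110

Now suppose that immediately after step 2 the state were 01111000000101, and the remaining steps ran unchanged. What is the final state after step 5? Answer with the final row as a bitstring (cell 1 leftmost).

00100011100011

state after step 2 := 01111000000101
step 3: 01001100001000
step 4: 10111110010100
step 5: 00100011100011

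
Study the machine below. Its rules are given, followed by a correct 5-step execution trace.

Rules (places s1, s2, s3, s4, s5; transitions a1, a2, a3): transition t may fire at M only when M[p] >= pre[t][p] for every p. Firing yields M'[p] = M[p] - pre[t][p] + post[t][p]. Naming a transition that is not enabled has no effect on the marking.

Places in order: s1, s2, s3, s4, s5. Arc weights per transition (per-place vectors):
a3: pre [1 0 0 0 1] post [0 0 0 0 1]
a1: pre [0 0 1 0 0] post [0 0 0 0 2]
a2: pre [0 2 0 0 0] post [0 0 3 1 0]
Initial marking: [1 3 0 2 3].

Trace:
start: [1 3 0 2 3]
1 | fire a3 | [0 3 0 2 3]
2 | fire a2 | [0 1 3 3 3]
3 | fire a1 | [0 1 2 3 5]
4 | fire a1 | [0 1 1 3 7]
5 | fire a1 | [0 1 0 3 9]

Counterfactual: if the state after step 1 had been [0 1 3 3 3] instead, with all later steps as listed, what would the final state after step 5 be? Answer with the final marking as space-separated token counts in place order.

state after step 1 := [0 1 3 3 3]
2 | fire a2 | [0 1 3 3 3]
3 | fire a1 | [0 1 2 3 5]
4 | fire a1 | [0 1 1 3 7]
5 | fire a1 | [0 1 0 3 9]

0 1 0 3 9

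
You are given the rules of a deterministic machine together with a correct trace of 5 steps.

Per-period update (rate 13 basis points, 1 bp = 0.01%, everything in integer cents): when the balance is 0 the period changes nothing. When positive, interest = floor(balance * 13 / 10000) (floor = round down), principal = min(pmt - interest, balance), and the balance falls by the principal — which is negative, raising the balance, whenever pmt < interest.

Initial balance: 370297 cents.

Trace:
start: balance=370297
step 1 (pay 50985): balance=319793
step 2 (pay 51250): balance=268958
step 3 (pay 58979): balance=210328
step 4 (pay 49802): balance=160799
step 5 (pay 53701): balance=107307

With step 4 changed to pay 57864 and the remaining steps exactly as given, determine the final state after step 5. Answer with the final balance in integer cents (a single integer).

(re-executing from step 4 with the substitution; state before step 4: balance=210328)
step 4 (pay 57864): balance=152737
step 5 (pay 53701): balance=99234

99234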